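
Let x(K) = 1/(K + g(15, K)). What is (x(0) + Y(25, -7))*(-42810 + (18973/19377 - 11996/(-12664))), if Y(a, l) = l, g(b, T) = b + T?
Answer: 136560933874508/460106865 ≈ 2.9680e+5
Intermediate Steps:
g(b, T) = T + b
x(K) = 1/(15 + 2*K) (x(K) = 1/(K + (K + 15)) = 1/(K + (15 + K)) = 1/(15 + 2*K))
(x(0) + Y(25, -7))*(-42810 + (18973/19377 - 11996/(-12664))) = (1/(15 + 2*0) - 7)*(-42810 + (18973/19377 - 11996/(-12664))) = (1/(15 + 0) - 7)*(-42810 + (18973*(1/19377) - 11996*(-1/12664))) = (1/15 - 7)*(-42810 + (18973/19377 + 2999/3166)) = (1/15 - 7)*(-42810 + 118180141/61347582) = -104/15*(-2626171805279/61347582) = 136560933874508/460106865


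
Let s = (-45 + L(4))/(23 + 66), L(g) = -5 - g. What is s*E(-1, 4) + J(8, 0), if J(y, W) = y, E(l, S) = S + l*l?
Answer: 442/89 ≈ 4.9663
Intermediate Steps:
E(l, S) = S + l²
s = -54/89 (s = (-45 + (-5 - 1*4))/(23 + 66) = (-45 + (-5 - 4))/89 = (-45 - 9)*(1/89) = -54*1/89 = -54/89 ≈ -0.60674)
s*E(-1, 4) + J(8, 0) = -54*(4 + (-1)²)/89 + 8 = -54*(4 + 1)/89 + 8 = -54/89*5 + 8 = -270/89 + 8 = 442/89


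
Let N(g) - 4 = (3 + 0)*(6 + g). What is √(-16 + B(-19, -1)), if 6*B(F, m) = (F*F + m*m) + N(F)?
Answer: √154/2 ≈ 6.2048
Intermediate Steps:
N(g) = 22 + 3*g (N(g) = 4 + (3 + 0)*(6 + g) = 4 + 3*(6 + g) = 4 + (18 + 3*g) = 22 + 3*g)
B(F, m) = 11/3 + F/2 + F²/6 + m²/6 (B(F, m) = ((F*F + m*m) + (22 + 3*F))/6 = ((F² + m²) + (22 + 3*F))/6 = (22 + F² + m² + 3*F)/6 = 11/3 + F/2 + F²/6 + m²/6)
√(-16 + B(-19, -1)) = √(-16 + (11/3 + (½)*(-19) + (⅙)*(-19)² + (⅙)*(-1)²)) = √(-16 + (11/3 - 19/2 + (⅙)*361 + (⅙)*1)) = √(-16 + (11/3 - 19/2 + 361/6 + ⅙)) = √(-16 + 109/2) = √(77/2) = √154/2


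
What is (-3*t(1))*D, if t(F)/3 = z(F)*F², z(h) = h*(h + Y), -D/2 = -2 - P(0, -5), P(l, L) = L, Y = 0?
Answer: 54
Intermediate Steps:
D = -6 (D = -2*(-2 - 1*(-5)) = -2*(-2 + 5) = -2*3 = -6)
z(h) = h² (z(h) = h*(h + 0) = h*h = h²)
t(F) = 3*F⁴ (t(F) = 3*(F²*F²) = 3*F⁴)
(-3*t(1))*D = -9*1⁴*(-6) = -9*(-6) = 54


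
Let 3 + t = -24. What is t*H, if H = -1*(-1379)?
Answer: -37233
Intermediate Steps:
t = -27 (t = -3 - 24 = -27)
H = 1379
t*H = -27*1379 = -37233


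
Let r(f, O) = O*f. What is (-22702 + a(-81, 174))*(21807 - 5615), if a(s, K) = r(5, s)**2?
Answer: 2288302016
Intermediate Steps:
a(s, K) = 25*s**2 (a(s, K) = (s*5)**2 = (5*s)**2 = 25*s**2)
(-22702 + a(-81, 174))*(21807 - 5615) = (-22702 + 25*(-81)**2)*(21807 - 5615) = (-22702 + 25*6561)*16192 = (-22702 + 164025)*16192 = 141323*16192 = 2288302016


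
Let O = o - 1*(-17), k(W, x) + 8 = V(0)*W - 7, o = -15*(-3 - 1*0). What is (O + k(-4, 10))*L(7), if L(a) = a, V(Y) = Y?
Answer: 329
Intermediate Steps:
o = 45 (o = -15*(-3 + 0) = -15*(-3) = 45)
k(W, x) = -15 (k(W, x) = -8 + (0*W - 7) = -8 + (0 - 7) = -8 - 7 = -15)
O = 62 (O = 45 - 1*(-17) = 45 + 17 = 62)
(O + k(-4, 10))*L(7) = (62 - 15)*7 = 47*7 = 329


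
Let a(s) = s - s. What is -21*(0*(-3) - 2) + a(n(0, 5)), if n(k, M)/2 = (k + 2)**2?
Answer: 42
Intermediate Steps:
n(k, M) = 2*(2 + k)**2 (n(k, M) = 2*(k + 2)**2 = 2*(2 + k)**2)
a(s) = 0
-21*(0*(-3) - 2) + a(n(0, 5)) = -21*(0*(-3) - 2) + 0 = -21*(0 - 2) + 0 = -21*(-2) + 0 = 42 + 0 = 42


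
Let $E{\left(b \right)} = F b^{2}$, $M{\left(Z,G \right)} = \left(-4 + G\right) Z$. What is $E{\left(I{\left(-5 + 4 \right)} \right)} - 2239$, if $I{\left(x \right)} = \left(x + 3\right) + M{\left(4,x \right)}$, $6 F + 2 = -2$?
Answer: $-2455$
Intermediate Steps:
$F = - \frac{2}{3}$ ($F = - \frac{1}{3} + \frac{1}{6} \left(-2\right) = - \frac{1}{3} - \frac{1}{3} = - \frac{2}{3} \approx -0.66667$)
$M{\left(Z,G \right)} = Z \left(-4 + G\right)$
$I{\left(x \right)} = -13 + 5 x$ ($I{\left(x \right)} = \left(x + 3\right) + 4 \left(-4 + x\right) = \left(3 + x\right) + \left(-16 + 4 x\right) = -13 + 5 x$)
$E{\left(b \right)} = - \frac{2 b^{2}}{3}$
$E{\left(I{\left(-5 + 4 \right)} \right)} - 2239 = - \frac{2 \left(-13 + 5 \left(-5 + 4\right)\right)^{2}}{3} - 2239 = - \frac{2 \left(-13 + 5 \left(-1\right)\right)^{2}}{3} - 2239 = - \frac{2 \left(-13 - 5\right)^{2}}{3} - 2239 = - \frac{2 \left(-18\right)^{2}}{3} - 2239 = \left(- \frac{2}{3}\right) 324 - 2239 = -216 - 2239 = -2455$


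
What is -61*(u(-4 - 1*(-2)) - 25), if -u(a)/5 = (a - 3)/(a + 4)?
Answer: 1525/2 ≈ 762.50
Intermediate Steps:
u(a) = -5*(-3 + a)/(4 + a) (u(a) = -5*(a - 3)/(a + 4) = -5*(-3 + a)/(4 + a))
-61*(u(-4 - 1*(-2)) - 25) = -61*(5*(3 - (-4 - 1*(-2)))/(4 + (-4 - 1*(-2))) - 25) = -61*(5*(3 - (-4 + 2))/(4 + (-4 + 2)) - 25) = -61*(5*(3 - 1*(-2))/(4 - 2) - 25) = -61*(5*(3 + 2)/2 - 25) = -61*(5*(½)*5 - 25) = -61*(25/2 - 25) = -61*(-25/2) = 1525/2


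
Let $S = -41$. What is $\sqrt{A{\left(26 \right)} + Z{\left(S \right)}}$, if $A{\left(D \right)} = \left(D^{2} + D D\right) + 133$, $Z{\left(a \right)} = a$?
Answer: $38$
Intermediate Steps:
$A{\left(D \right)} = 133 + 2 D^{2}$ ($A{\left(D \right)} = \left(D^{2} + D^{2}\right) + 133 = 2 D^{2} + 133 = 133 + 2 D^{2}$)
$\sqrt{A{\left(26 \right)} + Z{\left(S \right)}} = \sqrt{\left(133 + 2 \cdot 26^{2}\right) - 41} = \sqrt{\left(133 + 2 \cdot 676\right) - 41} = \sqrt{\left(133 + 1352\right) - 41} = \sqrt{1485 - 41} = \sqrt{1444} = 38$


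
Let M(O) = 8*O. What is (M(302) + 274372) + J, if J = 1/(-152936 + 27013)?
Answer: 34853975323/125923 ≈ 2.7679e+5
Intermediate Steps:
J = -1/125923 (J = 1/(-125923) = -1/125923 ≈ -7.9414e-6)
(M(302) + 274372) + J = (8*302 + 274372) - 1/125923 = (2416 + 274372) - 1/125923 = 276788 - 1/125923 = 34853975323/125923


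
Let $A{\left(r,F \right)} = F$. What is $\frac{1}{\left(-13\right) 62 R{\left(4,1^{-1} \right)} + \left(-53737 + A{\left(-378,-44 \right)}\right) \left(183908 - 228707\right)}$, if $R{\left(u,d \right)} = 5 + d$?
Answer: $\frac{1}{2409330183} \approx 4.1505 \cdot 10^{-10}$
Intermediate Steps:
$\frac{1}{\left(-13\right) 62 R{\left(4,1^{-1} \right)} + \left(-53737 + A{\left(-378,-44 \right)}\right) \left(183908 - 228707\right)} = \frac{1}{\left(-13\right) 62 \left(5 + 1^{-1}\right) + \left(-53737 - 44\right) \left(183908 - 228707\right)} = \frac{1}{- 806 \left(5 + 1\right) - -2409335019} = \frac{1}{\left(-806\right) 6 + 2409335019} = \frac{1}{-4836 + 2409335019} = \frac{1}{2409330183}$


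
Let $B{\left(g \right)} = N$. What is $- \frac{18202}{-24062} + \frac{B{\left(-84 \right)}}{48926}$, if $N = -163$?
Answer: $\frac{443314473}{588628706} \approx 0.75313$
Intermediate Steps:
$B{\left(g \right)} = -163$
$- \frac{18202}{-24062} + \frac{B{\left(-84 \right)}}{48926} = - \frac{18202}{-24062} - \frac{163}{48926} = \left(-18202\right) \left(- \frac{1}{24062}\right) - \frac{163}{48926} = \frac{9101}{12031} - \frac{163}{48926} = \frac{443314473}{588628706}$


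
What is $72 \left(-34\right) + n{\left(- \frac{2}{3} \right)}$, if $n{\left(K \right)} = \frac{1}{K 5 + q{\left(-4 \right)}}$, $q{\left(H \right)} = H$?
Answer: $- \frac{53859}{22} \approx -2448.1$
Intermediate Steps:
$n{\left(K \right)} = \frac{1}{-4 + 5 K}$ ($n{\left(K \right)} = \frac{1}{K 5 - 4} = \frac{1}{5 K - 4} = \frac{1}{-4 + 5 K}$)
$72 \left(-34\right) + n{\left(- \frac{2}{3} \right)} = 72 \left(-34\right) + \frac{1}{-4 + 5 \left(- \frac{2}{3}\right)} = -2448 + \frac{1}{-4 + 5 \left(\left(-2\right) \frac{1}{3}\right)} = -2448 + \frac{1}{-4 + 5 \left(- \frac{2}{3}\right)} = -2448 + \frac{1}{-4 - \frac{10}{3}} = -2448 + \frac{1}{- \frac{22}{3}} = -2448 - \frac{3}{22} = - \frac{53859}{22}$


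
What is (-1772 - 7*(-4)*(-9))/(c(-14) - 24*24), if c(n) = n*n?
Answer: 506/95 ≈ 5.3263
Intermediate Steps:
c(n) = n²
(-1772 - 7*(-4)*(-9))/(c(-14) - 24*24) = (-1772 - 7*(-4)*(-9))/((-14)² - 24*24) = (-1772 + 28*(-9))/(196 - 576) = (-1772 - 252)/(-380) = -2024*(-1/380) = 506/95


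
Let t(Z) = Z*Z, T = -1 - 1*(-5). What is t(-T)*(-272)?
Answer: -4352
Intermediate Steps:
T = 4 (T = -1 + 5 = 4)
t(Z) = Z²
t(-T)*(-272) = (-1*4)²*(-272) = (-4)²*(-272) = 16*(-272) = -4352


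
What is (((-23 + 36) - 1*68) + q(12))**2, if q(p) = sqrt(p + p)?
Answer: 3049 - 220*sqrt(6) ≈ 2510.1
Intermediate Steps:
q(p) = sqrt(2)*sqrt(p) (q(p) = sqrt(2*p) = sqrt(2)*sqrt(p))
(((-23 + 36) - 1*68) + q(12))**2 = (((-23 + 36) - 1*68) + sqrt(2)*sqrt(12))**2 = ((13 - 68) + sqrt(2)*(2*sqrt(3)))**2 = (-55 + 2*sqrt(6))**2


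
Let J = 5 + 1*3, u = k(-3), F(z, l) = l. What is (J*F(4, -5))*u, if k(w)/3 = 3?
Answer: -360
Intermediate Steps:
k(w) = 9 (k(w) = 3*3 = 9)
u = 9
J = 8 (J = 5 + 3 = 8)
(J*F(4, -5))*u = (8*(-5))*9 = -40*9 = -360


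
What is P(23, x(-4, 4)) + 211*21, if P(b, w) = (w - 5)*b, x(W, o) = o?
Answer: 4408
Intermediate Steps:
P(b, w) = b*(-5 + w) (P(b, w) = (-5 + w)*b = b*(-5 + w))
P(23, x(-4, 4)) + 211*21 = 23*(-5 + 4) + 211*21 = 23*(-1) + 4431 = -23 + 4431 = 4408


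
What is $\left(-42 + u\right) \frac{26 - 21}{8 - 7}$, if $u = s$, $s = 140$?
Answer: $490$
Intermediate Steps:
$u = 140$
$\left(-42 + u\right) \frac{26 - 21}{8 - 7} = \left(-42 + 140\right) \frac{26 - 21}{8 - 7} = 98 \cdot \frac{5}{1} = 98 \cdot 5 \cdot 1 = 98 \cdot 5 = 490$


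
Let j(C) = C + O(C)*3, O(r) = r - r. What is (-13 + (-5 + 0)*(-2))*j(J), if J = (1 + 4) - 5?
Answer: 0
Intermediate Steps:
J = 0 (J = 5 - 5 = 0)
O(r) = 0
j(C) = C (j(C) = C + 0*3 = C + 0 = C)
(-13 + (-5 + 0)*(-2))*j(J) = (-13 + (-5 + 0)*(-2))*0 = (-13 - 5*(-2))*0 = (-13 + 10)*0 = -3*0 = 0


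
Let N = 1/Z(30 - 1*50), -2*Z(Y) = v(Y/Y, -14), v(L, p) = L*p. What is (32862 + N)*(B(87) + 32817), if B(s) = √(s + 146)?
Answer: 7549058595/7 + 230035*√233/7 ≈ 1.0789e+9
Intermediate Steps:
Z(Y) = 7 (Z(Y) = -Y/Y*(-14)/2 = -(-14)/2 = -½*(-14) = 7)
B(s) = √(146 + s)
N = ⅐ (N = 1/7 = ⅐ ≈ 0.14286)
(32862 + N)*(B(87) + 32817) = (32862 + ⅐)*(√(146 + 87) + 32817) = 230035*(√233 + 32817)/7 = 230035*(32817 + √233)/7 = 7549058595/7 + 230035*√233/7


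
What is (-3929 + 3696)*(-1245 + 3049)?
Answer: -420332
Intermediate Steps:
(-3929 + 3696)*(-1245 + 3049) = -233*1804 = -420332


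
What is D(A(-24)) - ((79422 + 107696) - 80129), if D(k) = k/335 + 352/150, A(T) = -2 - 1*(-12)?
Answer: -537607783/5025 ≈ -1.0699e+5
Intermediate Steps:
A(T) = 10 (A(T) = -2 + 12 = 10)
D(k) = 176/75 + k/335 (D(k) = k*(1/335) + 352*(1/150) = k/335 + 176/75 = 176/75 + k/335)
D(A(-24)) - ((79422 + 107696) - 80129) = (176/75 + (1/335)*10) - ((79422 + 107696) - 80129) = (176/75 + 2/67) - (187118 - 80129) = 11942/5025 - 1*106989 = 11942/5025 - 106989 = -537607783/5025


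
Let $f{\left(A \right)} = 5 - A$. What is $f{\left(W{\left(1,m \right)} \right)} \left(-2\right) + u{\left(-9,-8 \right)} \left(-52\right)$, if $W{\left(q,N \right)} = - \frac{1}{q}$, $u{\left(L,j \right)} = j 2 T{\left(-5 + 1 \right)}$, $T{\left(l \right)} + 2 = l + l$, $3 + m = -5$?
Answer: $-8332$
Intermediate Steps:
$m = -8$ ($m = -3 - 5 = -8$)
$T{\left(l \right)} = -2 + 2 l$ ($T{\left(l \right)} = -2 + \left(l + l\right) = -2 + 2 l$)
$u{\left(L,j \right)} = - 20 j$ ($u{\left(L,j \right)} = j 2 \left(-2 + 2 \left(-5 + 1\right)\right) = 2 j \left(-2 + 2 \left(-4\right)\right) = 2 j \left(-2 - 8\right) = 2 j \left(-10\right) = - 20 j$)
$f{\left(W{\left(1,m \right)} \right)} \left(-2\right) + u{\left(-9,-8 \right)} \left(-52\right) = \left(5 - - 1^{-1}\right) \left(-2\right) + \left(-20\right) \left(-8\right) \left(-52\right) = \left(5 - \left(-1\right) 1\right) \left(-2\right) + 160 \left(-52\right) = \left(5 - -1\right) \left(-2\right) - 8320 = \left(5 + 1\right) \left(-2\right) - 8320 = 6 \left(-2\right) - 8320 = -12 - 8320 = -8332$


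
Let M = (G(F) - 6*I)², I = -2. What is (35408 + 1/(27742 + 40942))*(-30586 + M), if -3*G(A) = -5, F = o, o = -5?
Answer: -665368073031289/618156 ≈ -1.0764e+9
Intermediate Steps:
F = -5
G(A) = 5/3 (G(A) = -⅓*(-5) = 5/3)
M = 1681/9 (M = (5/3 - 6*(-2))² = (5/3 + 12)² = (41/3)² = 1681/9 ≈ 186.78)
(35408 + 1/(27742 + 40942))*(-30586 + M) = (35408 + 1/(27742 + 40942))*(-30586 + 1681/9) = (35408 + 1/68684)*(-273593/9) = (2431963073/68684)*(-273593/9) = -665368073031289/618156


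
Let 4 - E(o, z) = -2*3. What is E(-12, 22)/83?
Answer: 10/83 ≈ 0.12048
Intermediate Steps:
E(o, z) = 10 (E(o, z) = 4 - (-2)*3 = 4 - 1*(-6) = 4 + 6 = 10)
E(-12, 22)/83 = 10/83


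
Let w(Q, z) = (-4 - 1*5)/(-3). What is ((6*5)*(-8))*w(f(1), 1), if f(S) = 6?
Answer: -720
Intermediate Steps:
w(Q, z) = 3 (w(Q, z) = (-4 - 5)*(-1/3) = -9*(-1/3) = 3)
((6*5)*(-8))*w(f(1), 1) = ((6*5)*(-8))*3 = (30*(-8))*3 = -240*3 = -720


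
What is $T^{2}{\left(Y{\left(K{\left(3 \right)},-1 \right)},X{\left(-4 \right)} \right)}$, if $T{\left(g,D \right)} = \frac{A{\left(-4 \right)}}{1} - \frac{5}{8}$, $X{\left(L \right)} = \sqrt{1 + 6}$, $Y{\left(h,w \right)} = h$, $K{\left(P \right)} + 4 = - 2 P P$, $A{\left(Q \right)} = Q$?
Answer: $\frac{1369}{64} \approx 21.391$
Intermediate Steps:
$K{\left(P \right)} = -4 - 2 P^{2}$ ($K{\left(P \right)} = -4 + - 2 P P = -4 - 2 P^{2}$)
$X{\left(L \right)} = \sqrt{7}$
$T{\left(g,D \right)} = - \frac{37}{8}$ ($T{\left(g,D \right)} = - \frac{4}{1} - \frac{5}{8} = \left(-4\right) 1 - \frac{5}{8} = -4 - \frac{5}{8} = - \frac{37}{8}$)
$T^{2}{\left(Y{\left(K{\left(3 \right)},-1 \right)},X{\left(-4 \right)} \right)} = \left(- \frac{37}{8}\right)^{2} = \frac{1369}{64}$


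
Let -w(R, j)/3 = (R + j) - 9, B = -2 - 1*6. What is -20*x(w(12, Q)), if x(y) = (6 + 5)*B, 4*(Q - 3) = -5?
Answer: 1760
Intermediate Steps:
B = -8 (B = -2 - 6 = -8)
Q = 7/4 (Q = 3 + (1/4)*(-5) = 3 - 5/4 = 7/4 ≈ 1.7500)
w(R, j) = 27 - 3*R - 3*j (w(R, j) = -3*((R + j) - 9) = -3*(-9 + R + j) = 27 - 3*R - 3*j)
x(y) = -88 (x(y) = (6 + 5)*(-8) = 11*(-8) = -88)
-20*x(w(12, Q)) = -20*(-88) = 1760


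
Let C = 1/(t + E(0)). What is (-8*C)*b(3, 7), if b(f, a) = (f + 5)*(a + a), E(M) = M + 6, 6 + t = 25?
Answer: -896/25 ≈ -35.840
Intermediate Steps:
t = 19 (t = -6 + 25 = 19)
E(M) = 6 + M
C = 1/25 (C = 1/(19 + (6 + 0)) = 1/(19 + 6) = 1/25 ≈ 0.040000)
b(f, a) = 2*a*(5 + f) (b(f, a) = (5 + f)*(2*a) = 2*a*(5 + f))
(-8*C)*b(3, 7) = (-8*1/25)*(2*7*(5 + 3)) = -16*7*8/25 = -8/25*112 = -896/25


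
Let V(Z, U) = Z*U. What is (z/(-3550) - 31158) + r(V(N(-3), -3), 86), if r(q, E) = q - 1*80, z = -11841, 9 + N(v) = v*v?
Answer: -110883059/3550 ≈ -31235.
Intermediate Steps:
N(v) = -9 + v² (N(v) = -9 + v*v = -9 + v²)
V(Z, U) = U*Z
r(q, E) = -80 + q (r(q, E) = q - 80 = -80 + q)
(z/(-3550) - 31158) + r(V(N(-3), -3), 86) = (-11841/(-3550) - 31158) + (-80 - 3*(-9 + (-3)²)) = (-11841*(-1/3550) - 31158) + (-80 - 3*(-9 + 9)) = (11841/3550 - 31158) + (-80 - 3*0) = -110599059/3550 + (-80 + 0) = -110599059/3550 - 80 = -110883059/3550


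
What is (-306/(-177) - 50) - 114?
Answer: -9574/59 ≈ -162.27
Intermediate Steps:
(-306/(-177) - 50) - 114 = (-306*(-1/177) - 50) - 114 = (102/59 - 50) - 114 = -2848/59 - 114 = -9574/59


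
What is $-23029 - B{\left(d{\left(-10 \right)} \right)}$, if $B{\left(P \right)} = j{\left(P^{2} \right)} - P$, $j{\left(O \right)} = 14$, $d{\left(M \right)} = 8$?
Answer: $-23035$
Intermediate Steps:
$B{\left(P \right)} = 14 - P$
$-23029 - B{\left(d{\left(-10 \right)} \right)} = -23029 - \left(14 - 8\right) = -23029 - 6 = -23035$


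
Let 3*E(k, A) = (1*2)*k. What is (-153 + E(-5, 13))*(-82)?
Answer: 38458/3 ≈ 12819.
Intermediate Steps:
E(k, A) = 2*k/3 (E(k, A) = ((1*2)*k)/3 = (2*k)/3 = 2*k/3)
(-153 + E(-5, 13))*(-82) = (-153 + (⅔)*(-5))*(-82) = (-153 - 10/3)*(-82) = -469/3*(-82) = 38458/3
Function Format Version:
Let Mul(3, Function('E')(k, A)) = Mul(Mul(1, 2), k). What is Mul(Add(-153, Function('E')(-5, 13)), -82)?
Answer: Rational(38458, 3) ≈ 12819.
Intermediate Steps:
Function('E')(k, A) = Mul(Rational(2, 3), k) (Function('E')(k, A) = Mul(Rational(1, 3), Mul(Mul(1, 2), k)) = Mul(Rational(1, 3), Mul(2, k)) = Mul(Rational(2, 3), k))
Mul(Add(-153, Function('E')(-5, 13)), -82) = Mul(Add(-153, Mul(Rational(2, 3), -5)), -82) = Mul(Add(-153, Rational(-10, 3)), -82) = Mul(Rational(-469, 3), -82) = Rational(38458, 3)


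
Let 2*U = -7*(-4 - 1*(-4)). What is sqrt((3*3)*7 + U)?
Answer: 3*sqrt(7) ≈ 7.9373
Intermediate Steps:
U = 0 (U = (-7*(-4 - 1*(-4)))/2 = (-7*(-4 + 4))/2 = (-7*0)/2 = (1/2)*0 = 0)
sqrt((3*3)*7 + U) = sqrt((3*3)*7 + 0) = sqrt(9*7 + 0) = sqrt(63 + 0) = sqrt(63) = 3*sqrt(7)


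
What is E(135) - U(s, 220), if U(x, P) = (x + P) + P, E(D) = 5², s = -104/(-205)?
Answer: -85179/205 ≈ -415.51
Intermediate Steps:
s = 104/205 (s = -104*(-1/205) = 104/205 ≈ 0.50732)
E(D) = 25
U(x, P) = x + 2*P (U(x, P) = (P + x) + P = x + 2*P)
E(135) - U(s, 220) = 25 - (104/205 + 2*220) = 25 - (104/205 + 440) = 25 - 1*90304/205 = 25 - 90304/205 = -85179/205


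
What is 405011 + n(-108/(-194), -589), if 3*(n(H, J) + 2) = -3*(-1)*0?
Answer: 405009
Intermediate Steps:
n(H, J) = -2 (n(H, J) = -2 + (-3*(-1)*0)/3 = -2 + (3*0)/3 = -2 + (⅓)*0 = -2 + 0 = -2)
405011 + n(-108/(-194), -589) = 405011 - 2 = 405009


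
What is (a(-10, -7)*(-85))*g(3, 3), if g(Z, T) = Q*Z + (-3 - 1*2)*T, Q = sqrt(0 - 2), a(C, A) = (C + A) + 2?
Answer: -19125 + 3825*I*sqrt(2) ≈ -19125.0 + 5409.4*I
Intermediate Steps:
a(C, A) = 2 + A + C (a(C, A) = (A + C) + 2 = 2 + A + C)
Q = I*sqrt(2) (Q = sqrt(-2) = I*sqrt(2) ≈ 1.4142*I)
g(Z, T) = -5*T + I*Z*sqrt(2) (g(Z, T) = (I*sqrt(2))*Z + (-3 - 1*2)*T = I*Z*sqrt(2) + (-3 - 2)*T = I*Z*sqrt(2) - 5*T = -5*T + I*Z*sqrt(2))
(a(-10, -7)*(-85))*g(3, 3) = ((2 - 7 - 10)*(-85))*(-5*3 + I*3*sqrt(2)) = (-15*(-85))*(-15 + 3*I*sqrt(2)) = 1275*(-15 + 3*I*sqrt(2)) = -19125 + 3825*I*sqrt(2)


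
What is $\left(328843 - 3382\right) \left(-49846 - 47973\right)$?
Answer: $-31836269559$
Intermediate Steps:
$\left(328843 - 3382\right) \left(-49846 - 47973\right) = \left(328843 - 3382\right) \left(-97819\right) = 325461 \left(-97819\right) = -31836269559$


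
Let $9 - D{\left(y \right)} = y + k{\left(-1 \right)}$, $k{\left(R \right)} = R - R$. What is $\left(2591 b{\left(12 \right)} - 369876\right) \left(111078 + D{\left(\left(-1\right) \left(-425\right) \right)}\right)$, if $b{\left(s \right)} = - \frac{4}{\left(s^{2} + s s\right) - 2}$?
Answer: $- \frac{5853737611900}{143} \approx -4.0935 \cdot 10^{10}$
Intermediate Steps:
$k{\left(R \right)} = 0$
$D{\left(y \right)} = 9 - y$ ($D{\left(y \right)} = 9 - \left(y + 0\right) = 9 - y$)
$b{\left(s \right)} = - \frac{4}{-2 + 2 s^{2}}$ ($b{\left(s \right)} = - \frac{4}{\left(s^{2} + s^{2}\right) - 2} = - \frac{4}{2 s^{2} - 2} = - \frac{4}{-2 + 2 s^{2}}$)
$\left(2591 b{\left(12 \right)} - 369876\right) \left(111078 + D{\left(\left(-1\right) \left(-425\right) \right)}\right) = \left(2591 \left(- \frac{2}{-1 + 12^{2}}\right) - 369876\right) \left(111078 + \left(9 - \left(-1\right) \left(-425\right)\right)\right) = \left(2591 \left(- \frac{2}{-1 + 144}\right) - 369876\right) \left(111078 + \left(9 - 425\right)\right) = \left(2591 \left(- \frac{2}{143}\right) - 369876\right) \left(111078 + \left(9 - 425\right)\right) = \left(2591 \left(\left(-2\right) \frac{1}{143}\right) - 369876\right) \left(111078 - 416\right) = \left(2591 \left(- \frac{2}{143}\right) - 369876\right) 110662 = \left(- \frac{5182}{143} - 369876\right) 110662 = \left(- \frac{52897450}{143}\right) 110662 = - \frac{5853737611900}{143}$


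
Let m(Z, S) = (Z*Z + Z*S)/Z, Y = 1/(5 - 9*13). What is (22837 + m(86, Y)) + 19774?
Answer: 4782063/112 ≈ 42697.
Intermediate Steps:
Y = -1/112 (Y = 1/(5 - 117) = 1/(-112) = -1/112 ≈ -0.0089286)
m(Z, S) = (Z**2 + S*Z)/Z
(22837 + m(86, Y)) + 19774 = (22837 + (-1/112 + 86)) + 19774 = (22837 + 9631/112) + 19774 = 2567375/112 + 19774 = 4782063/112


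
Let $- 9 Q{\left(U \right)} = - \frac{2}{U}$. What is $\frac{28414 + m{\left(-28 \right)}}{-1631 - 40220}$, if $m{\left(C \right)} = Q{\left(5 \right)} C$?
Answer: $- \frac{1278574}{1883295} \approx -0.6789$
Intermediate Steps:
$Q{\left(U \right)} = \frac{2}{9 U}$ ($Q{\left(U \right)} = - \frac{\left(-2\right) \frac{1}{U}}{9} = \frac{2}{9 U}$)
$m{\left(C \right)} = \frac{2 C}{45}$ ($m{\left(C \right)} = \frac{2}{9 \cdot 5} C = \frac{2}{9} \cdot \frac{1}{5} C = \frac{2 C}{45}$)
$\frac{28414 + m{\left(-28 \right)}}{-1631 - 40220} = \frac{28414 + \frac{2}{45} \left(-28\right)}{-1631 - 40220} = \frac{28414 - \frac{56}{45}}{-41851} = \frac{1278574}{45} \left(- \frac{1}{41851}\right) = - \frac{1278574}{1883295}$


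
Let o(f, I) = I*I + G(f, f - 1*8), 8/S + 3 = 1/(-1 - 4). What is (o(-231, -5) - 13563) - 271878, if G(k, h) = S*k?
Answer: -569677/2 ≈ -2.8484e+5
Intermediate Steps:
S = -5/2 (S = 8/(-3 + 1/(-1 - 4)) = 8/(-3 + 1/(-5)) = 8/(-3 - 1/5) = 8/(-16/5) = 8*(-5/16) = -5/2 ≈ -2.5000)
G(k, h) = -5*k/2
o(f, I) = I**2 - 5*f/2 (o(f, I) = I*I - 5*f/2 = I**2 - 5*f/2)
(o(-231, -5) - 13563) - 271878 = (((-5)**2 - 5/2*(-231)) - 13563) - 271878 = ((25 + 1155/2) - 13563) - 271878 = (1205/2 - 13563) - 271878 = -25921/2 - 271878 = -569677/2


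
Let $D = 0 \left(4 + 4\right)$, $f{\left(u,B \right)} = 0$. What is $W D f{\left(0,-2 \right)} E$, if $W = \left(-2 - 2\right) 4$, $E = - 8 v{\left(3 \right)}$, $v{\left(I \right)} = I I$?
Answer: $0$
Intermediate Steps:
$v{\left(I \right)} = I^{2}$
$D = 0$ ($D = 0 \cdot 8 = 0$)
$E = -72$ ($E = - 8 \cdot 3^{2} = \left(-8\right) 9 = -72$)
$W = -16$ ($W = \left(-4\right) 4 = -16$)
$W D f{\left(0,-2 \right)} E = \left(-16\right) 0 \cdot 0 \left(-72\right) = 0 \cdot 0 \left(-72\right) = 0 \left(-72\right) = 0$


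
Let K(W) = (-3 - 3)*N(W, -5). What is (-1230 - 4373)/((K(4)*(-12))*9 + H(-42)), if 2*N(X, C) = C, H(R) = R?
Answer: 5603/1662 ≈ 3.3712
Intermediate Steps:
N(X, C) = C/2
K(W) = 15 (K(W) = (-3 - 3)*((1/2)*(-5)) = -6*(-5/2) = 15)
(-1230 - 4373)/((K(4)*(-12))*9 + H(-42)) = (-1230 - 4373)/((15*(-12))*9 - 42) = -5603/(-180*9 - 42) = -5603/(-1620 - 42) = -5603/(-1662) = -5603*(-1/1662) = 5603/1662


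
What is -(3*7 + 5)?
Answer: -26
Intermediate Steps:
-(3*7 + 5) = -(21 + 5) = -1*26 = -26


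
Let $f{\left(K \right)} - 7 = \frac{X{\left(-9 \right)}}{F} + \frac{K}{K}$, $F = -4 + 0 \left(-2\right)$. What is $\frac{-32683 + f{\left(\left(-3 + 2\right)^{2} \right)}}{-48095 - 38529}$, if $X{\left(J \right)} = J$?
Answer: $\frac{130691}{346496} \approx 0.37718$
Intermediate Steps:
$F = -4$ ($F = -4 + 0 = -4$)
$f{\left(K \right)} = \frac{41}{4}$ ($f{\left(K \right)} = 7 + \left(- \frac{9}{-4} + \frac{K}{K}\right) = 7 + \left(\left(-9\right) \left(- \frac{1}{4}\right) + 1\right) = 7 + \left(\frac{9}{4} + 1\right) = 7 + \frac{13}{4} = \frac{41}{4}$)
$\frac{-32683 + f{\left(\left(-3 + 2\right)^{2} \right)}}{-48095 - 38529} = \frac{-32683 + \frac{41}{4}}{-48095 - 38529} = - \frac{130691}{4 \left(-86624\right)} = \left(- \frac{130691}{4}\right) \left(- \frac{1}{86624}\right) = \frac{130691}{346496}$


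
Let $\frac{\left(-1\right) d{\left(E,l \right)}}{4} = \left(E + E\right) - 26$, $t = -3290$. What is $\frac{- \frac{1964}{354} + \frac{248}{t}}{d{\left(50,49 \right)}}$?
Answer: $\frac{818669}{43092420} \approx 0.018998$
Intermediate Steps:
$d{\left(E,l \right)} = 104 - 8 E$ ($d{\left(E,l \right)} = - 4 \left(\left(E + E\right) - 26\right) = - 4 \left(2 E - 26\right) = - 4 \left(-26 + 2 E\right) = 104 - 8 E$)
$\frac{- \frac{1964}{354} + \frac{248}{t}}{d{\left(50,49 \right)}} = \frac{- \frac{1964}{354} + \frac{248}{-3290}}{104 - 400} = \frac{\left(-1964\right) \frac{1}{354} + 248 \left(- \frac{1}{3290}\right)}{104 - 400} = \frac{- \frac{982}{177} - \frac{124}{1645}}{-296} = \left(- \frac{1637338}{291165}\right) \left(- \frac{1}{296}\right) = \frac{818669}{43092420}$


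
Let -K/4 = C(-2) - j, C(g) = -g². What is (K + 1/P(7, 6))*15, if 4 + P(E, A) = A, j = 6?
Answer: 1215/2 ≈ 607.50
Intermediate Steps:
P(E, A) = -4 + A
K = 40 (K = -4*(-1*(-2)² - 1*6) = -4*(-1*4 - 6) = -4*(-4 - 6) = -4*(-10) = 40)
(K + 1/P(7, 6))*15 = (40 + 1/(-4 + 6))*15 = (40 + 1/2)*15 = (40 + ½)*15 = (81/2)*15 = 1215/2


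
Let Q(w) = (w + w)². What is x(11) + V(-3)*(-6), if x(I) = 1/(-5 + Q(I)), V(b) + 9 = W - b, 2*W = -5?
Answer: 24430/479 ≈ 51.002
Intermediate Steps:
W = -5/2 (W = (½)*(-5) = -5/2 ≈ -2.5000)
V(b) = -23/2 - b (V(b) = -9 + (-5/2 - b) = -23/2 - b)
Q(w) = 4*w² (Q(w) = (2*w)² = 4*w²)
x(I) = 1/(-5 + 4*I²)
x(11) + V(-3)*(-6) = 1/(-5 + 4*11²) + (-23/2 - 1*(-3))*(-6) = 1/(-5 + 4*121) + (-23/2 + 3)*(-6) = 1/(-5 + 484) - 17/2*(-6) = 1/479 + 51 = 24430/479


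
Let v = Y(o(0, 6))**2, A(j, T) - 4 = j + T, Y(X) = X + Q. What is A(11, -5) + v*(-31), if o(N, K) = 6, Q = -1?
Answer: -765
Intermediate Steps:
Y(X) = -1 + X (Y(X) = X - 1 = -1 + X)
A(j, T) = 4 + T + j (A(j, T) = 4 + (j + T) = 4 + (T + j) = 4 + T + j)
v = 25 (v = (-1 + 6)**2 = 5**2 = 25)
A(11, -5) + v*(-31) = (4 - 5 + 11) + 25*(-31) = 10 - 775 = -765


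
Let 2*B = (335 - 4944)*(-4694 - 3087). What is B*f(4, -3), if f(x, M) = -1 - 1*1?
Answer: -35862629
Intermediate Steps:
f(x, M) = -2 (f(x, M) = -1 - 1 = -2)
B = 35862629/2 (B = ((335 - 4944)*(-4694 - 3087))/2 = (-4609*(-7781))/2 = (½)*35862629 = 35862629/2 ≈ 1.7931e+7)
B*f(4, -3) = (35862629/2)*(-2) = -35862629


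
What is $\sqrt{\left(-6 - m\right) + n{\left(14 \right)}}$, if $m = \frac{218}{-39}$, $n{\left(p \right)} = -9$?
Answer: $\frac{i \sqrt{14313}}{39} \approx 3.0676 i$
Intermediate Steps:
$m = - \frac{218}{39}$ ($m = 218 \left(- \frac{1}{39}\right) = - \frac{218}{39} \approx -5.5897$)
$\sqrt{\left(-6 - m\right) + n{\left(14 \right)}} = \sqrt{\left(-6 - - \frac{218}{39}\right) - 9} = \sqrt{\left(-6 + \frac{218}{39}\right) - 9} = \sqrt{- \frac{16}{39} - 9} = \sqrt{- \frac{367}{39}} = \frac{i \sqrt{14313}}{39}$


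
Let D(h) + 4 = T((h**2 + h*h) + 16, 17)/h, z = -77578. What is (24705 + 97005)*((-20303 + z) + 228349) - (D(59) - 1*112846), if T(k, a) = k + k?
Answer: 936883000714/59 ≈ 1.5879e+10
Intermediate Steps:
T(k, a) = 2*k
D(h) = -4 + (32 + 4*h**2)/h (D(h) = -4 + (2*((h**2 + h*h) + 16))/h = -4 + (2*((h**2 + h**2) + 16))/h = -4 + (2*(2*h**2 + 16))/h = -4 + (2*(16 + 2*h**2))/h = -4 + (32 + 4*h**2)/h)
(24705 + 97005)*((-20303 + z) + 228349) - (D(59) - 1*112846) = (24705 + 97005)*((-20303 - 77578) + 228349) - ((-4 + 4*59 + 32/59) - 1*112846) = 121710*(-97881 + 228349) - ((-4 + 236 + 32*(1/59)) - 112846) = 121710*130468 - ((-4 + 236 + 32/59) - 112846) = 15879260280 - (13720/59 - 112846) = 15879260280 - 1*(-6644194/59) = 15879260280 + 6644194/59 = 936883000714/59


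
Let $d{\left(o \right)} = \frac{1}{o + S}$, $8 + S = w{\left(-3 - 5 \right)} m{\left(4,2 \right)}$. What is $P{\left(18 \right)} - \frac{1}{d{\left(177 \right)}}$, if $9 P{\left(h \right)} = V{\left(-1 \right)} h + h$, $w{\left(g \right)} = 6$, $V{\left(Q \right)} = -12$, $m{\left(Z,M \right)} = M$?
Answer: $-203$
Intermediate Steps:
$P{\left(h \right)} = - \frac{11 h}{9}$ ($P{\left(h \right)} = \frac{- 12 h + h}{9} = \frac{\left(-11\right) h}{9} = - \frac{11 h}{9}$)
$S = 4$ ($S = -8 + 6 \cdot 2 = -8 + 12 = 4$)
$d{\left(o \right)} = \frac{1}{4 + o}$ ($d{\left(o \right)} = \frac{1}{o + 4} = \frac{1}{4 + o}$)
$P{\left(18 \right)} - \frac{1}{d{\left(177 \right)}} = \left(- \frac{11}{9}\right) 18 - \frac{1}{\frac{1}{4 + 177}} = -22 - \frac{1}{\frac{1}{181}} = -22 - 181 = -203$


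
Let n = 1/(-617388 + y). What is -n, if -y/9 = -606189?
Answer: -1/4838313 ≈ -2.0668e-7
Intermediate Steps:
y = 5455701 (y = -9*(-606189) = 5455701)
n = 1/4838313 (n = 1/(-617388 + 5455701) = 1/4838313 ≈ 2.0668e-7)
-n = -1*1/4838313 = -1/4838313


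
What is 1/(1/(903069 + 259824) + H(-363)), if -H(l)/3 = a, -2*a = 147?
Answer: 2325786/512835815 ≈ 0.0045351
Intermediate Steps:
a = -147/2 (a = -1/2*147 = -147/2 ≈ -73.500)
H(l) = 441/2 (H(l) = -3*(-147/2) = 441/2)
1/(1/(903069 + 259824) + H(-363)) = 1/(1/(903069 + 259824) + 441/2) = 1/(1/1162893 + 441/2) = 1/(512835815/2325786) = 2325786/512835815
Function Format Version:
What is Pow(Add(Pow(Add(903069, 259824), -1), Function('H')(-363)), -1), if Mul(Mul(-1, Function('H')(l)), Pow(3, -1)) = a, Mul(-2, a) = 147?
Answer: Rational(2325786, 512835815) ≈ 0.0045351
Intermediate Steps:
a = Rational(-147, 2) (a = Mul(Rational(-1, 2), 147) = Rational(-147, 2) ≈ -73.500)
Function('H')(l) = Rational(441, 2) (Function('H')(l) = Mul(-3, Rational(-147, 2)) = Rational(441, 2))
Pow(Add(Pow(Add(903069, 259824), -1), Function('H')(-363)), -1) = Pow(Add(Pow(Add(903069, 259824), -1), Rational(441, 2)), -1) = Pow(Add(Pow(1162893, -1), Rational(441, 2)), -1) = Pow(Add(Rational(1, 1162893), Rational(441, 2)), -1) = Pow(Rational(512835815, 2325786), -1) = Rational(2325786, 512835815)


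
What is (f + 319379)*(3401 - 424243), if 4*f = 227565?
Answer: -316700649101/2 ≈ -1.5835e+11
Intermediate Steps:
f = 227565/4 (f = (1/4)*227565 = 227565/4 ≈ 56891.)
(f + 319379)*(3401 - 424243) = (227565/4 + 319379)*(3401 - 424243) = (1505081/4)*(-420842) = -316700649101/2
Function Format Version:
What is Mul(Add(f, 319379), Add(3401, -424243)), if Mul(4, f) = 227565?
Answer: Rational(-316700649101, 2) ≈ -1.5835e+11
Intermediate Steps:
f = Rational(227565, 4) (f = Mul(Rational(1, 4), 227565) = Rational(227565, 4) ≈ 56891.)
Mul(Add(f, 319379), Add(3401, -424243)) = Mul(Add(Rational(227565, 4), 319379), Add(3401, -424243)) = Mul(Rational(1505081, 4), -420842) = Rational(-316700649101, 2)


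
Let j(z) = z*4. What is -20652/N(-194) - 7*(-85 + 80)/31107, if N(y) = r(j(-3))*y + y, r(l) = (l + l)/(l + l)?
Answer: 160608836/3017379 ≈ 53.228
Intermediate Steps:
j(z) = 4*z
r(l) = 1 (r(l) = (2*l)/((2*l)) = (2*l)*(1/(2*l)) = 1)
N(y) = 2*y (N(y) = 1*y + y = y + y = 2*y)
-20652/N(-194) - 7*(-85 + 80)/31107 = -20652/(2*(-194)) - 7*(-85 + 80)/31107 = -20652/(-388) - 7*(-5)*(1/31107) = -20652*(-1/388) + 35*(1/31107) = 5163/97 + 35/31107 = 160608836/3017379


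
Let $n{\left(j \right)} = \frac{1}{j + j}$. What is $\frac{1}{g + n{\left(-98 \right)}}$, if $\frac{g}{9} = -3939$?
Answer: $- \frac{196}{6948397} \approx -2.8208 \cdot 10^{-5}$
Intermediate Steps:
$g = -35451$ ($g = 9 \left(-3939\right) = -35451$)
$n{\left(j \right)} = \frac{1}{2 j}$
$\frac{1}{g + n{\left(-98 \right)}} = \frac{1}{-35451 + \frac{1}{2 \left(-98\right)}} = \frac{1}{-35451 + \frac{1}{2} \left(- \frac{1}{98}\right)} = \frac{1}{-35451 - \frac{1}{196}} = \frac{1}{- \frac{6948397}{196}} = - \frac{196}{6948397}$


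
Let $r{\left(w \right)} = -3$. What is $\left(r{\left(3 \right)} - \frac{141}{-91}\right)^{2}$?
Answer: $\frac{17424}{8281} \approx 2.1041$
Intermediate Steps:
$\left(r{\left(3 \right)} - \frac{141}{-91}\right)^{2} = \left(-3 - \frac{141}{-91}\right)^{2} = \left(-3 - - \frac{141}{91}\right)^{2} = \left(-3 + \frac{141}{91}\right)^{2} = \left(- \frac{132}{91}\right)^{2} = \frac{17424}{8281}$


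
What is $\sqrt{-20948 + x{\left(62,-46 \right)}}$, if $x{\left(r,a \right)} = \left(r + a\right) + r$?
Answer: $i \sqrt{20870} \approx 144.46 i$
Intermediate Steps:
$x{\left(r,a \right)} = a + 2 r$ ($x{\left(r,a \right)} = \left(a + r\right) + r = a + 2 r$)
$\sqrt{-20948 + x{\left(62,-46 \right)}} = \sqrt{-20948 + \left(-46 + 2 \cdot 62\right)} = \sqrt{-20948 + \left(-46 + 124\right)} = \sqrt{-20948 + 78} = \sqrt{-20870} = i \sqrt{20870}$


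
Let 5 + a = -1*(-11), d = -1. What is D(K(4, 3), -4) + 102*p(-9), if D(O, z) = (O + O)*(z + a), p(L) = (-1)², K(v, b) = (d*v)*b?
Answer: 54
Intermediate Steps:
a = 6 (a = -5 - 1*(-11) = -5 + 11 = 6)
K(v, b) = -b*v (K(v, b) = (-v)*b = -b*v)
p(L) = 1
D(O, z) = 2*O*(6 + z) (D(O, z) = (O + O)*(z + 6) = (2*O)*(6 + z) = 2*O*(6 + z))
D(K(4, 3), -4) + 102*p(-9) = 2*(-1*3*4)*(6 - 4) + 102*1 = 2*(-12)*2 + 102 = -48 + 102 = 54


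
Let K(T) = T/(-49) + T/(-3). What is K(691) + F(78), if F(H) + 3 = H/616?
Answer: -1599593/6468 ≈ -247.31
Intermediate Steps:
F(H) = -3 + H/616
K(T) = -52*T/147 (K(T) = T*(-1/49) + T*(-⅓) = -T/49 - T/3 = -52*T/147)
K(691) + F(78) = -52/147*691 + (-3 + (1/616)*78) = -35932/147 + (-3 + 39/308) = -35932/147 - 885/308 = -1599593/6468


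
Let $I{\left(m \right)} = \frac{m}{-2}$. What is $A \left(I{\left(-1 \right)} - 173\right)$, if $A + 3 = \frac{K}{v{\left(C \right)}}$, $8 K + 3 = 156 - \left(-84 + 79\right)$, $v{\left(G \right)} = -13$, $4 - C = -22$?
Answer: $\frac{81075}{104} \approx 779.57$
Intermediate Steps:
$I{\left(m \right)} = - \frac{m}{2}$ ($I{\left(m \right)} = m \left(- \frac{1}{2}\right) = - \frac{m}{2}$)
$C = 26$ ($C = 4 - -22 = 4 + 22 = 26$)
$K = \frac{79}{4}$ ($K = - \frac{3}{8} + \frac{156 - \left(-84 + 79\right)}{8} = - \frac{3}{8} + \frac{156 - -5}{8} = - \frac{3}{8} + \frac{156 + 5}{8} = - \frac{3}{8} + \frac{1}{8} \cdot 161 = - \frac{3}{8} + \frac{161}{8} = \frac{79}{4} \approx 19.75$)
$A = - \frac{235}{52}$ ($A = -3 + \frac{79}{4 \left(-13\right)} = -3 + \frac{79}{4} \left(- \frac{1}{13}\right) = -3 - \frac{79}{52} = - \frac{235}{52} \approx -4.5192$)
$A \left(I{\left(-1 \right)} - 173\right) = - \frac{235 \left(\left(- \frac{1}{2}\right) \left(-1\right) - 173\right)}{52} = - \frac{235 \left(\frac{1}{2} - 173\right)}{52} = \left(- \frac{235}{52}\right) \left(- \frac{345}{2}\right) = \frac{81075}{104}$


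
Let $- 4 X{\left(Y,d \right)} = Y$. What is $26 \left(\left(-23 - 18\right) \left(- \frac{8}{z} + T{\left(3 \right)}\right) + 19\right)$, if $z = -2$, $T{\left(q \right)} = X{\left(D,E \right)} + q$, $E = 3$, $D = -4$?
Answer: $-8034$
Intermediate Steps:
$X{\left(Y,d \right)} = - \frac{Y}{4}$
$T{\left(q \right)} = 1 + q$ ($T{\left(q \right)} = \left(- \frac{1}{4}\right) \left(-4\right) + q = 1 + q$)
$26 \left(\left(-23 - 18\right) \left(- \frac{8}{z} + T{\left(3 \right)}\right) + 19\right) = 26 \left(\left(-23 - 18\right) \left(- \frac{8}{-2} + \left(1 + 3\right)\right) + 19\right) = 26 \left(- 41 \left(\left(-8\right) \left(- \frac{1}{2}\right) + 4\right) + 19\right) = 26 \left(- 41 \left(4 + 4\right) + 19\right) = 26 \left(\left(-41\right) 8 + 19\right) = 26 \left(-328 + 19\right) = 26 \left(-309\right) = -8034$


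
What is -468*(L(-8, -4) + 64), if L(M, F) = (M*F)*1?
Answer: -44928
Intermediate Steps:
L(M, F) = F*M (L(M, F) = (F*M)*1 = F*M)
-468*(L(-8, -4) + 64) = -468*(-4*(-8) + 64) = -468*(32 + 64) = -468*96 = -44928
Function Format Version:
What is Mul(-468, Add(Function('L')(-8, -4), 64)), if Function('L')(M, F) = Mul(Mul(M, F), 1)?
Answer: -44928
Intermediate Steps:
Function('L')(M, F) = Mul(F, M) (Function('L')(M, F) = Mul(Mul(F, M), 1) = Mul(F, M))
Mul(-468, Add(Function('L')(-8, -4), 64)) = Mul(-468, Add(Mul(-4, -8), 64)) = Mul(-468, Add(32, 64)) = Mul(-468, 96) = -44928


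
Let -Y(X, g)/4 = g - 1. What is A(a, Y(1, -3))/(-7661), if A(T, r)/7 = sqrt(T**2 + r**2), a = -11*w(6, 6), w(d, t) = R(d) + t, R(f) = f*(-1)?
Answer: -112/7661 ≈ -0.014619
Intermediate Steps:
Y(X, g) = 4 - 4*g (Y(X, g) = -4*(g - 1) = -4*(-1 + g) = 4 - 4*g)
R(f) = -f
w(d, t) = t - d (w(d, t) = -d + t = t - d)
a = 0 (a = -11*(6 - 1*6) = -11*(6 - 6) = -11*0 = 0)
A(T, r) = 7*sqrt(T**2 + r**2)
A(a, Y(1, -3))/(-7661) = (7*sqrt(0**2 + (4 - 4*(-3))**2))/(-7661) = (7*sqrt(0 + (4 + 12)**2))*(-1/7661) = (7*sqrt(0 + 16**2))*(-1/7661) = (7*sqrt(0 + 256))*(-1/7661) = (7*sqrt(256))*(-1/7661) = (7*16)*(-1/7661) = 112*(-1/7661) = -112/7661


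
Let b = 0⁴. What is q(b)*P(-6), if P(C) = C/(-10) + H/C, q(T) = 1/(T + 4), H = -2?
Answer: 7/30 ≈ 0.23333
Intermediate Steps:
b = 0
q(T) = 1/(4 + T)
P(C) = -2/C - C/10 (P(C) = C/(-10) - 2/C = C*(-⅒) - 2/C = -C/10 - 2/C = -2/C - C/10)
q(b)*P(-6) = (-2/(-6) - ⅒*(-6))/(4 + 0) = (-2*(-⅙) + ⅗)/4 = (⅓ + ⅗)/4 = (¼)*(14/15) = 7/30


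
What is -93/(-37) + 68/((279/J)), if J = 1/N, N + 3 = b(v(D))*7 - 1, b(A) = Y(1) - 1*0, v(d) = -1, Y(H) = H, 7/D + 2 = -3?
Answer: 80357/30969 ≈ 2.5948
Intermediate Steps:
D = -7/5 (D = 7/(-2 - 3) = 7/(-5) = 7*(-⅕) = -7/5 ≈ -1.4000)
b(A) = 1 (b(A) = 1 - 1*0 = 1 + 0 = 1)
N = 3 (N = -3 + (1*7 - 1) = -3 + (7 - 1) = -3 + 6 = 3)
J = ⅓ (J = 1/3 = ⅓ ≈ 0.33333)
-93/(-37) + 68/((279/J)) = -93/(-37) + 68/((279/(⅓))) = -93*(-1/37) + 68/((279*3)) = 93/37 + 68/837 = 80357/30969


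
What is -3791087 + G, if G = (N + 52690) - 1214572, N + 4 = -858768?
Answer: -5811741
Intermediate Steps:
N = -858772 (N = -4 - 858768 = -858772)
G = -2020654 (G = (-858772 + 52690) - 1214572 = -806082 - 1214572 = -2020654)
-3791087 + G = -3791087 - 2020654 = -5811741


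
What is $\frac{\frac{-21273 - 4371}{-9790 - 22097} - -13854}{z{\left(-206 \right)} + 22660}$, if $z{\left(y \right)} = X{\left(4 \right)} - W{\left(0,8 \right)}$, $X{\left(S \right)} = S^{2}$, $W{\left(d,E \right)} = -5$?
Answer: $\frac{147262714}{241076349} \approx 0.61086$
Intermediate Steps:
$z{\left(y \right)} = 21$ ($z{\left(y \right)} = 4^{2} - -5 = 16 + 5 = 21$)
$\frac{\frac{-21273 - 4371}{-9790 - 22097} - -13854}{z{\left(-206 \right)} + 22660} = \frac{\frac{-21273 - 4371}{-9790 - 22097} - -13854}{21 + 22660} = \frac{- \frac{25644}{-31887} + \left(-2553 + 16407\right)}{22681} = \left(\left(-25644\right) \left(- \frac{1}{31887}\right) + 13854\right) \frac{1}{22681} = \left(\frac{8548}{10629} + 13854\right) \frac{1}{22681} = \frac{147262714}{10629} \cdot \frac{1}{22681} = \frac{147262714}{241076349}$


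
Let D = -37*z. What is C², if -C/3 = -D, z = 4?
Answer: 197136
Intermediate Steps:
D = -148 (D = -37*4 = -148)
C = -444 (C = -(-3)*(-148) = -3*148 = -444)
C² = (-444)² = 197136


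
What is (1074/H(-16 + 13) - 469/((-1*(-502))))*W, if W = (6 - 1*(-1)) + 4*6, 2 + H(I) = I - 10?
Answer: -5643891/2510 ≈ -2248.6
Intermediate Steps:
H(I) = -12 + I (H(I) = -2 + (I - 10) = -2 + (-10 + I) = -12 + I)
W = 31 (W = (6 + 1) + 24 = 7 + 24 = 31)
(1074/H(-16 + 13) - 469/((-1*(-502))))*W = (1074/(-12 + (-16 + 13)) - 469/((-1*(-502))))*31 = (1074/(-12 - 3) - 469/502)*31 = (1074/(-15) - 469*1/502)*31 = (1074*(-1/15) - 469/502)*31 = (-358/5 - 469/502)*31 = -182061/2510*31 = -5643891/2510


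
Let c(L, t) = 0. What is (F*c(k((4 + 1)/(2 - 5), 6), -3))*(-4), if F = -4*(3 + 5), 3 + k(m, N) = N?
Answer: 0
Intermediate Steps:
k(m, N) = -3 + N
F = -32 (F = -4*8 = -32)
(F*c(k((4 + 1)/(2 - 5), 6), -3))*(-4) = -32*0*(-4) = 0*(-4) = 0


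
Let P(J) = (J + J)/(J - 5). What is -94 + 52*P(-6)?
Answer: -410/11 ≈ -37.273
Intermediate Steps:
P(J) = 2*J/(-5 + J) (P(J) = (2*J)/(-5 + J) = 2*J/(-5 + J))
-94 + 52*P(-6) = -94 + 52*(2*(-6)/(-5 - 6)) = -94 + 52*(2*(-6)/(-11)) = -94 + 52*(2*(-6)*(-1/11)) = -94 + 52*(12/11) = -94 + 624/11 = -410/11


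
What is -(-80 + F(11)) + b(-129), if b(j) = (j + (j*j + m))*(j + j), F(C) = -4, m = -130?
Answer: -4226472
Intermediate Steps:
b(j) = 2*j*(-130 + j + j**2) (b(j) = (j + (j*j - 130))*(j + j) = (j + (j**2 - 130))*(2*j) = (j + (-130 + j**2))*(2*j) = (-130 + j + j**2)*(2*j) = 2*j*(-130 + j + j**2))
-(-80 + F(11)) + b(-129) = -(-80 - 4) + 2*(-129)*(-130 - 129 + (-129)**2) = -1*(-84) + 2*(-129)*(-130 - 129 + 16641) = 84 + 2*(-129)*16382 = 84 - 4226556 = -4226472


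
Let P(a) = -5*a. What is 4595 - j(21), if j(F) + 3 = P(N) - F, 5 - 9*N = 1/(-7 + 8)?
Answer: 41591/9 ≈ 4621.2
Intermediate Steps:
N = 4/9 (N = 5/9 - 1/(9*(-7 + 8)) = 5/9 - ⅑/1 = 5/9 - ⅑*1 = 5/9 - ⅑ = 4/9 ≈ 0.44444)
j(F) = -47/9 - F (j(F) = -3 + (-5*4/9 - F) = -3 + (-20/9 - F) = -47/9 - F)
4595 - j(21) = 4595 - (-47/9 - 1*21) = 4595 - (-47/9 - 21) = 4595 - 1*(-236/9) = 4595 + 236/9 = 41591/9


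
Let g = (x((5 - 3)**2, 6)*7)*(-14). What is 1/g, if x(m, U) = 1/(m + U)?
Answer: -5/49 ≈ -0.10204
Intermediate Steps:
x(m, U) = 1/(U + m)
g = -49/5 (g = (7/(6 + (5 - 3)**2))*(-14) = (7/(6 + 2**2))*(-14) = (7/(6 + 4))*(-14) = (7/10)*(-14) = -49/5 ≈ -9.8000)
1/g = 1/(-49/5) = -5/49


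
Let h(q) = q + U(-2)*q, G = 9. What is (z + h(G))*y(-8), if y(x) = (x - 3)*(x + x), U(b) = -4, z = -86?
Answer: -19888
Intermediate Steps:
y(x) = 2*x*(-3 + x) (y(x) = (-3 + x)*(2*x) = 2*x*(-3 + x))
h(q) = -3*q (h(q) = q - 4*q = -3*q)
(z + h(G))*y(-8) = (-86 - 3*9)*(2*(-8)*(-3 - 8)) = (-86 - 27)*(2*(-8)*(-11)) = -113*176 = -19888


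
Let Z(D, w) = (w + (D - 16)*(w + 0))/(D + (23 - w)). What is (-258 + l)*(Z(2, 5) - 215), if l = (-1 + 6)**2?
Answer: 203409/4 ≈ 50852.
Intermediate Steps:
l = 25 (l = 5**2 = 25)
Z(D, w) = (w + w*(-16 + D))/(23 + D - w) (Z(D, w) = (w + (-16 + D)*w)/(23 + D - w) = (w + w*(-16 + D))/(23 + D - w))
(-258 + l)*(Z(2, 5) - 215) = (-258 + 25)*(5*(-15 + 2)/(23 + 2 - 1*5) - 215) = -233*(5*(-13)/(23 + 2 - 5) - 215) = -233*(5*(-13)/20 - 215) = -233*(5*(1/20)*(-13) - 215) = -233*(-13/4 - 215) = -233*(-873/4) = 203409/4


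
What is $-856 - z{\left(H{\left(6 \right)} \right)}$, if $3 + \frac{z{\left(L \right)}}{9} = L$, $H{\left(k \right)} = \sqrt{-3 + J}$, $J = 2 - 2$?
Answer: $-829 - 9 i \sqrt{3} \approx -829.0 - 15.588 i$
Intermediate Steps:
$J = 0$ ($J = 2 - 2 = 0$)
$H{\left(k \right)} = i \sqrt{3}$ ($H{\left(k \right)} = \sqrt{-3 + 0} = \sqrt{-3} = i \sqrt{3}$)
$z{\left(L \right)} = -27 + 9 L$
$-856 - z{\left(H{\left(6 \right)} \right)} = -856 - \left(-27 + 9 i \sqrt{3}\right) = -856 + \left(27 - 9 i \sqrt{3}\right) = -829 - 9 i \sqrt{3}$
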